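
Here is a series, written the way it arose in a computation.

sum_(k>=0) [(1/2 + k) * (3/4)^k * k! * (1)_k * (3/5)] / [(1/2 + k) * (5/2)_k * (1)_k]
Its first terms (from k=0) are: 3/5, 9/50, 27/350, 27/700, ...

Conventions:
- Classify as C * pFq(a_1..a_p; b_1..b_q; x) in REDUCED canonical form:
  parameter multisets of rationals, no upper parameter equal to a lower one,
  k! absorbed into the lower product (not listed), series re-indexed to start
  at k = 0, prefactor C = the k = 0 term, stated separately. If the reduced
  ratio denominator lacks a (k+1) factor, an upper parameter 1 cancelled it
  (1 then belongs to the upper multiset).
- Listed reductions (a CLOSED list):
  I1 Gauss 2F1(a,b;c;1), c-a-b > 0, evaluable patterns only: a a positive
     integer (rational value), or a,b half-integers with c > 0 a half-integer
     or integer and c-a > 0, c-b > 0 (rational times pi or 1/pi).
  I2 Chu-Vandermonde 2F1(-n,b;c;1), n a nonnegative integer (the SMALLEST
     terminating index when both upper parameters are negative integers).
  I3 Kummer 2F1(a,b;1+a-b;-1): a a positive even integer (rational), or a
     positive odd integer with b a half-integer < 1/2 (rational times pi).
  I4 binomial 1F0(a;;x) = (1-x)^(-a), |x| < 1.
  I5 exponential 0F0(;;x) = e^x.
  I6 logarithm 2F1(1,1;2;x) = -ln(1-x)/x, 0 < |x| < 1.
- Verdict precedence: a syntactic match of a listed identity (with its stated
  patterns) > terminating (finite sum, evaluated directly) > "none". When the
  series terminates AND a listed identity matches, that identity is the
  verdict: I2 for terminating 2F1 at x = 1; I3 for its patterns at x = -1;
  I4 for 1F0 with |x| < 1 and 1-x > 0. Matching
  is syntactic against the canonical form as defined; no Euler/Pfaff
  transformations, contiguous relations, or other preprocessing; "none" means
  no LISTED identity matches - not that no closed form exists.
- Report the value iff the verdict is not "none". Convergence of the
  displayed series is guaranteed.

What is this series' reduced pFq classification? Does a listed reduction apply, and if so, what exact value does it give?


Key observation: t_0 being 3/5, (1)_k (prefactor 3/5) is k! itself.
Ratio: r(k) = (3/4) * (k+1) (k+1) / [(k+5/2) (k+1)] - rational in k. x = (3/4); t_0 = 3/5; negate the roots.

With C = 3/5: the canonical form is 2F1(1, 1; 5/2; 3/4). Verdict: none. No listed pattern accepts 2F1(1, 1; 5/2; 3/4).


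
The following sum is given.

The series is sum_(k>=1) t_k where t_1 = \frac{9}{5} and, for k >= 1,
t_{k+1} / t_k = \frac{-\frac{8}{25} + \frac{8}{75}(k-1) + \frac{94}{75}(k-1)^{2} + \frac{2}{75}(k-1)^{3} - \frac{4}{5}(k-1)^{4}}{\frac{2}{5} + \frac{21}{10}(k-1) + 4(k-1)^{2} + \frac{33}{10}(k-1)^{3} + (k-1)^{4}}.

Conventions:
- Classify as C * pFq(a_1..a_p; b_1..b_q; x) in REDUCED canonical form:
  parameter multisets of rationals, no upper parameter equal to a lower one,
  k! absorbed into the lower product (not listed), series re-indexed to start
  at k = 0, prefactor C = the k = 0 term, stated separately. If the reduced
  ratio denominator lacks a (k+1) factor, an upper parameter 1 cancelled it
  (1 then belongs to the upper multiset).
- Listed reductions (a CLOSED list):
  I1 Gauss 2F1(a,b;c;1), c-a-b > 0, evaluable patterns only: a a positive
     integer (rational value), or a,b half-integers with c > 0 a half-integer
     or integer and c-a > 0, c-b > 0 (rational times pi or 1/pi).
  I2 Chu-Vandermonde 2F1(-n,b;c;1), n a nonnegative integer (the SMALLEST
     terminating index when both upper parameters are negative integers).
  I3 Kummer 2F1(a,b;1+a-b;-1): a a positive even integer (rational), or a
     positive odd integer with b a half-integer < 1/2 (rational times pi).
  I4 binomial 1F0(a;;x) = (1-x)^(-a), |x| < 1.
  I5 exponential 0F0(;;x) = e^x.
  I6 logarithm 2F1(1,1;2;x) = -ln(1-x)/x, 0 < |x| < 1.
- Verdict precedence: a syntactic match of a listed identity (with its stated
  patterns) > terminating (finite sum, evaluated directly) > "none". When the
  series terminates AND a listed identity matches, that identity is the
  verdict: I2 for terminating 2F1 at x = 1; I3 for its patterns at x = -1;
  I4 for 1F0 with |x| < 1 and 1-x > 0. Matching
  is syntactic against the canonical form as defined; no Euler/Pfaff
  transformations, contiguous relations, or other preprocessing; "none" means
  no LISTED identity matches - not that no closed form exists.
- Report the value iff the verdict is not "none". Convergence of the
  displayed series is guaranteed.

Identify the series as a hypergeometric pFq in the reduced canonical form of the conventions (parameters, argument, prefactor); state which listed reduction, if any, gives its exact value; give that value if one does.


x = -\frac{4}{5} here; the reduced form reads 3F2, upper {-\frac{6}{5}, -\frac{1}{2}, \frac{2}{3}}, lower {\frac{1}{2}, \frac{4}{5}}, C = \frac{9}{5}. Verdict: none. Every listed pattern misses the 3F2 form at -\frac{4}{5}, upper {-\frac{6}{5}, -\frac{1}{2}, \frac{2}{3}}.

The tell: x = -\frac{4}{5} and roots of the ratio polynomials (C = 9/5) are the negated parameters.
Ratio: r(k) = -\frac{4}{5} * (k-\frac{6}{5}) (k-\frac{1}{2}) (k+\frac{2}{3}) / [(k+\frac{1}{2}) (k+\frac{4}{5}) (k+1)] - rational; roots negated = parameters, x = -\frac{4}{5}, C = \frac{9}{5}.


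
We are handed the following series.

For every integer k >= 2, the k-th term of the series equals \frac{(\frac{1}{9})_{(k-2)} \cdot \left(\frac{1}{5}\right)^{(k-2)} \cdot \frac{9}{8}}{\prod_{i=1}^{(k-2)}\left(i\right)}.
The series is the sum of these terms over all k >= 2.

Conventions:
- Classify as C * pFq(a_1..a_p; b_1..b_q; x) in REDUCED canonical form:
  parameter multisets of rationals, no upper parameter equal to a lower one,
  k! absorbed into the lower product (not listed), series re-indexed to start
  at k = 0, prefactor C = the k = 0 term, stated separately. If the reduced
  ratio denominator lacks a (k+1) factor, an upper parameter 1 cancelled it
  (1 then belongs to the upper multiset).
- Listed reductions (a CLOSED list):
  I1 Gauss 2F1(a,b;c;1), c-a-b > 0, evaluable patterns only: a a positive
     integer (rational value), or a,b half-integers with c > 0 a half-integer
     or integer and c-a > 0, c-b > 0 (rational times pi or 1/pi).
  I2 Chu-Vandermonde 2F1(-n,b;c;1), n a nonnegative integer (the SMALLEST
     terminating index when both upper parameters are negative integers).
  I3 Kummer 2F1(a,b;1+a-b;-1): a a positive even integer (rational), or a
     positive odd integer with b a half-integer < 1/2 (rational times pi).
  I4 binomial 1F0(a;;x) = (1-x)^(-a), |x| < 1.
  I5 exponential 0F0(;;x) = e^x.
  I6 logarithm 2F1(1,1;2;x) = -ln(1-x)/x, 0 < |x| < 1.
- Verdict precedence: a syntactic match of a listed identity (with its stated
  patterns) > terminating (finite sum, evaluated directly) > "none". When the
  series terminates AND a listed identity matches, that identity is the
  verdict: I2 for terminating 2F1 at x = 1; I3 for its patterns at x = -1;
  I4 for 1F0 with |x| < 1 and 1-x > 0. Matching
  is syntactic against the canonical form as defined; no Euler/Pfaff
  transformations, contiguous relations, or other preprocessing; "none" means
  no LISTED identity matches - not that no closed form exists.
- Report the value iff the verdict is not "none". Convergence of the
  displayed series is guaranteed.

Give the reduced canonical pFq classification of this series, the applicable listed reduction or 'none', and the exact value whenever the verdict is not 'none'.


Classification (C = \frac{9}{8}): 1F0 with upper {\frac{1}{9}}, lower {-}, argument x = \frac{1}{5}. Verdict: binomial (I4) fires (the 1F0 binomial series: exponent -1/9, x = \frac{1}{5}). Exact value: \frac{9}{8} \cdot \left(\frac{4}{5}\right)^{-\frac{1}{9}}.

The tell: t_0 = \frac{9}{8} here, and the product of the first k integers (C = 9/8) is k!.
Adjacent-term ratio: r(k) = \frac{1}{5} * (k+\frac{1}{9}) / [(k+1)] - poly over poly, x = \frac{1}{5} from leading terms; C = \frac{9}{8} at k = 0.


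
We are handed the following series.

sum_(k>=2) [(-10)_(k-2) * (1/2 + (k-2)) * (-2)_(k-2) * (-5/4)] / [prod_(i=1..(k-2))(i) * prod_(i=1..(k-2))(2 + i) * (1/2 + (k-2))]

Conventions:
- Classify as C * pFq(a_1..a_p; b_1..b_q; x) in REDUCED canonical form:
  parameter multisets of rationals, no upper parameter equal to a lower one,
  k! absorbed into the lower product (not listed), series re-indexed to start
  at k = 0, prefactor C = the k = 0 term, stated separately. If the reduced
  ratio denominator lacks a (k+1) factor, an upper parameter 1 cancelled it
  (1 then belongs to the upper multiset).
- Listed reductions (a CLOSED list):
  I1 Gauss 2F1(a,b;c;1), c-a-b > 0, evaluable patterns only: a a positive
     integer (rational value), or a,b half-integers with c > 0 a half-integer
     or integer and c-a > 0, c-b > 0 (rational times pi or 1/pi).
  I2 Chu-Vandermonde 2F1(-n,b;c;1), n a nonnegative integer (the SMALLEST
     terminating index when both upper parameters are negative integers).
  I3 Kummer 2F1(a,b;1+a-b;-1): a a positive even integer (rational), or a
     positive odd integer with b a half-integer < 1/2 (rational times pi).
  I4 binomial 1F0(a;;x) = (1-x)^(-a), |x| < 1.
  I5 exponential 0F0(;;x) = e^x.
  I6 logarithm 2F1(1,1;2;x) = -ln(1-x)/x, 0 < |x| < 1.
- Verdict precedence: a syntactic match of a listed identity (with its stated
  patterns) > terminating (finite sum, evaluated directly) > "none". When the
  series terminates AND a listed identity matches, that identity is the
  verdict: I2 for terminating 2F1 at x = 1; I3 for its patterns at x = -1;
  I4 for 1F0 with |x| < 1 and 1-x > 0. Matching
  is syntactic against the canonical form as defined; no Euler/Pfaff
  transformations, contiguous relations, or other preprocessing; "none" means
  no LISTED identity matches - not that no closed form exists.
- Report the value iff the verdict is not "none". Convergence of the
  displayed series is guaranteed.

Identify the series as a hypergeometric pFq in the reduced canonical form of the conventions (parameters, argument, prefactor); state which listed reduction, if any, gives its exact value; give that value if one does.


Key observation: from the first term -5/4: the lower running product (prefactor -5/4) is a rising factorial.
Adjacent-term ratio: r(k) = 1 * (k-10) (k-2) / [(k+3) (k+1)] - poly over poly, x = 1 from leading terms; C = -5/4 at k = 0.

Classification (C = -5/4): 2F1 with upper {-10, -2}, lower {3}, argument x = 1. Verdict: Vandermonde's identity (I2) applies (terminating 2F1 at x = 1 with n = 2, b = -10, c = 3). Value: -455/24.


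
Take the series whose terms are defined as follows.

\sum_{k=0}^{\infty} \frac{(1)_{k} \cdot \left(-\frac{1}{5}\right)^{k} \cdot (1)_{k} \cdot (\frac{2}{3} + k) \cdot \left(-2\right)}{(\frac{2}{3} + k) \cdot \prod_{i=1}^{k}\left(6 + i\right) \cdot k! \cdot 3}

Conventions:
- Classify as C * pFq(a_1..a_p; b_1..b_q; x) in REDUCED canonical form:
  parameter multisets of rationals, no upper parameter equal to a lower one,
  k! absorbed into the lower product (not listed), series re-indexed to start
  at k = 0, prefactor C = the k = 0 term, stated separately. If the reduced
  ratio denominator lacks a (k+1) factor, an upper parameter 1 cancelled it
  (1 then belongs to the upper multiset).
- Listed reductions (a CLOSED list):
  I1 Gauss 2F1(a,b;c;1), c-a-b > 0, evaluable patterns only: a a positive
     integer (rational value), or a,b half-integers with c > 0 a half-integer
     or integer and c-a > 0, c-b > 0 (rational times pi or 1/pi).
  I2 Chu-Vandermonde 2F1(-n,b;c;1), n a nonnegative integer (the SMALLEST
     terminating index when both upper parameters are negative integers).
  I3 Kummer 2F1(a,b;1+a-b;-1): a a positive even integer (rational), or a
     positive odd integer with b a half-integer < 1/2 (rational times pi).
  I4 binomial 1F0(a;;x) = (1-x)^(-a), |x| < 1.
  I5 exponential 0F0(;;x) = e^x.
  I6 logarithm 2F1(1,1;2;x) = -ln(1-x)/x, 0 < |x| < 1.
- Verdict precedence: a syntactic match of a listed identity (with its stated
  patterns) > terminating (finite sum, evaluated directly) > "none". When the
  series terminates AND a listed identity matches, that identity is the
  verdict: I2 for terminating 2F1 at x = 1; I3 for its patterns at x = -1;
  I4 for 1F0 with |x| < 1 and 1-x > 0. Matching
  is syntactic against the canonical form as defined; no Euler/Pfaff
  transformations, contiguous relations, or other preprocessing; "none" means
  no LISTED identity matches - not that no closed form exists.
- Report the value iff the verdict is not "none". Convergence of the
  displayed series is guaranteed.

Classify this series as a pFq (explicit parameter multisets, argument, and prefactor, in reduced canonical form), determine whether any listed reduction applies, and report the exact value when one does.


Key observation: x = -\frac{1}{5} and the constant factors (C = -2/3) combine into one prefactor.
Consecutive-term ratio: r(k) = -\frac{1}{5} * (k+1) (k+1) / [(k+7) (k+1)] - rational in k, leading ratio -\frac{1}{5}; with t_0 = -\frac{2}{3}, classification follows.

Reduced: x = -\frac{1}{5}, 2F1, upper = {1, 1}, lower = {7}, C = -\frac{2}{3}. Verdict: none. A 2F1 with upper {1, 1} fits none of I1-I6 at x = -\frac{1}{5}; the sum runs forever.


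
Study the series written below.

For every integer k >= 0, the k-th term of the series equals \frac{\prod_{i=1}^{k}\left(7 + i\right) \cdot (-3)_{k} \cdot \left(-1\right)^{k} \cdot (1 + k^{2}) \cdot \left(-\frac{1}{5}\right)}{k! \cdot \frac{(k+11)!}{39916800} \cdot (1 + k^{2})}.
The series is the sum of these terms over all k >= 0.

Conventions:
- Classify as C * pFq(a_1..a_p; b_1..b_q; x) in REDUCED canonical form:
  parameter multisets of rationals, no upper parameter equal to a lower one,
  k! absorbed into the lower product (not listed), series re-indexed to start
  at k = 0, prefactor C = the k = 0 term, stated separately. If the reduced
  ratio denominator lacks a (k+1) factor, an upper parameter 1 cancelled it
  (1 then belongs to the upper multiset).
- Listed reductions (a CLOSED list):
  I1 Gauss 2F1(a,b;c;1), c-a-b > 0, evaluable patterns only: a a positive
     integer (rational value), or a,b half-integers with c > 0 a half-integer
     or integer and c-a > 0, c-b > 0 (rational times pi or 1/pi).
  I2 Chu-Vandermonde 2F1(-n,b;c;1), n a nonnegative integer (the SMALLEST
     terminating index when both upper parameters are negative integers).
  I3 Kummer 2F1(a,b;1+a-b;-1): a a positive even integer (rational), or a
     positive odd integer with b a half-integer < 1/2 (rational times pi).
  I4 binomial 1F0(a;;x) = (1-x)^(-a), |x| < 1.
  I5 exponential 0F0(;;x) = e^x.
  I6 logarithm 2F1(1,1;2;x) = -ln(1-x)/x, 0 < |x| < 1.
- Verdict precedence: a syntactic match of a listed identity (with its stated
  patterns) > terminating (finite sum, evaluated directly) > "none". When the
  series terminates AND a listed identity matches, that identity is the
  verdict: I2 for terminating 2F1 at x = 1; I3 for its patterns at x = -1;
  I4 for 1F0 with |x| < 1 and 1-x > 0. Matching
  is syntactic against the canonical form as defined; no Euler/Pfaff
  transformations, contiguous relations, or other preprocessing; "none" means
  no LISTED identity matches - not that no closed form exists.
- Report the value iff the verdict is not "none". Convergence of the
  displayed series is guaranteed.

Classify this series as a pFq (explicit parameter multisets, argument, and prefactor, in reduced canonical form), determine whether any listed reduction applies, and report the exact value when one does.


This is -\frac{1}{5} * 2F1(-3, 8; 12; -1) in reduced canonical form. Verdict: Kummer (I3) matches (x = -1; c = 12 equals 1+a-b for upper {-3, 8}: listed pattern). Value: -\frac{33}{35}.

Key step: t_0 being -\frac{1}{5}, the running product (C = -1/5, x = -1) telescopes to a rising factorial.
Consecutive-term ratio: r(k) = -1 * (k-3) (k+8) / [(k+12) (k+1)] - poly over poly, x = -1 from leading terms; C = -\frac{1}{5} at k = 0.


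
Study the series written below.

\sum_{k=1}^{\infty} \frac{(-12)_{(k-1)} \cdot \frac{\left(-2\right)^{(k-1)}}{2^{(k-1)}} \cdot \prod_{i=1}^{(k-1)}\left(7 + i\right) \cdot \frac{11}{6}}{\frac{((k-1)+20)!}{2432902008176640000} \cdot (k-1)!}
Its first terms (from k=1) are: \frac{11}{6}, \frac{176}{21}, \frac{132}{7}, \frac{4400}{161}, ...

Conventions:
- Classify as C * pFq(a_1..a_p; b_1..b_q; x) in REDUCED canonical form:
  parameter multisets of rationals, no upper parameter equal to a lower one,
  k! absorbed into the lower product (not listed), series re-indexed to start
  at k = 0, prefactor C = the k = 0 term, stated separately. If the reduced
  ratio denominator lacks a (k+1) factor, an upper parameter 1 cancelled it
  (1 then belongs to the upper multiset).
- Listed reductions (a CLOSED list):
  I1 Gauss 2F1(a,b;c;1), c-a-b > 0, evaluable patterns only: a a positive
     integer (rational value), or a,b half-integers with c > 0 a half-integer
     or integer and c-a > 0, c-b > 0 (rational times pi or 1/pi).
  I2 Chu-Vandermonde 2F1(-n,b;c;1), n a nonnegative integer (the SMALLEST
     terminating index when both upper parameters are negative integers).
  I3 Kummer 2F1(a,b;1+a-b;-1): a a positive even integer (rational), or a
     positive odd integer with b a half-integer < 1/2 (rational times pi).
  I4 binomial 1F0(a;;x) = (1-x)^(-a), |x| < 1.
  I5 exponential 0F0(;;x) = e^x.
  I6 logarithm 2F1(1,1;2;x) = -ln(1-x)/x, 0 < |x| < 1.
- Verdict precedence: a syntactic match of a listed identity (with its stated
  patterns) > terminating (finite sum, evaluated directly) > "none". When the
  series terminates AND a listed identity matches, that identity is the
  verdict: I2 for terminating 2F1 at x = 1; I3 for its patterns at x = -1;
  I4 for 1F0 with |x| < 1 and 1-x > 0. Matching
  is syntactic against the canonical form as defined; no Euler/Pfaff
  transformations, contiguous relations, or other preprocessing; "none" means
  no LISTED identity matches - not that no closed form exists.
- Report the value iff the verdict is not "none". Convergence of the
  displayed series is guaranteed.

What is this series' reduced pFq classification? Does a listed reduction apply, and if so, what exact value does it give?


First insight: from the first term \frac{11}{6}: the denominator's factorial ratio (C = 11/6, x = -1) is a lower Pochhammer.
Term ratio: r(k) = -1 * (k-12) (k+8) / [(k+21) (k+1)] - rational in k. x = -1; t_0 = \frac{11}{6}; negate the roots.

Prefactor \frac{11}{6}, argument -1: 2F1 with upper {-12, 8} over lower {21}. Verdict: Kummer (I3) fires (x = -1; c = 21 equals 1+a-b for upper {-12, 8}: listed pattern). Exact value: \frac{3553}{28}.


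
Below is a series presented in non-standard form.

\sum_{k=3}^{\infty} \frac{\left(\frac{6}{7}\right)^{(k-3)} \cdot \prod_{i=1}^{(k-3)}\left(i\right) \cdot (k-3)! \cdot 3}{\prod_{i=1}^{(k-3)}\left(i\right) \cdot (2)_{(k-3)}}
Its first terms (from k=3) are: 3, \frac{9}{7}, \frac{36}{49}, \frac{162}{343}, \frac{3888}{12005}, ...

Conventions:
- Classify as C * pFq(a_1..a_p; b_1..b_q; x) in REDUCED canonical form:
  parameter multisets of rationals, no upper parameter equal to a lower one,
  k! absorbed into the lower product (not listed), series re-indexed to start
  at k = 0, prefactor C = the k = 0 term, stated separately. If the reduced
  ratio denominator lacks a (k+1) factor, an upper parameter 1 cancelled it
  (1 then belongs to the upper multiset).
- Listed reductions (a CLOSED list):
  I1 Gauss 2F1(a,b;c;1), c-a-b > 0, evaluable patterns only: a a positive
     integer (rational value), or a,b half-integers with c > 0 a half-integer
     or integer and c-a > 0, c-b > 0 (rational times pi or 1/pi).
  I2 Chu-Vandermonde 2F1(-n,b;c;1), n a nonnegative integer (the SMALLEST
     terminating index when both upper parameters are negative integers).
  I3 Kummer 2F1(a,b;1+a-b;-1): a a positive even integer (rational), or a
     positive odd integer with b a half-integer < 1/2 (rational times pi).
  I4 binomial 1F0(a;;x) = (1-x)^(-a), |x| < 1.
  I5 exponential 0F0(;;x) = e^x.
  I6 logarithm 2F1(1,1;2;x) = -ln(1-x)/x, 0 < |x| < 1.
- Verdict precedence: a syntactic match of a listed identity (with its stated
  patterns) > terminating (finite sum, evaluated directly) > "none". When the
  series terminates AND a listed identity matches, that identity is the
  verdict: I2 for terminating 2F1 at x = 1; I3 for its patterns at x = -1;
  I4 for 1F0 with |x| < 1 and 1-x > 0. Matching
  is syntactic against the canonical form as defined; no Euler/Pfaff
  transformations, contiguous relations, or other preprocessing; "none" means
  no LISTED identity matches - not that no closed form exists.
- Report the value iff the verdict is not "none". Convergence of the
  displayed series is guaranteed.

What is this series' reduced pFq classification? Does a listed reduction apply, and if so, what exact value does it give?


First insight: from the first term 3: the running product (C = 3) telescopes to a rising factorial.
Term ratio: r(k) = \frac{6}{7} * (k+1) (k+1) / [(k+2) (k+1)] - rational; roots negated = parameters, x = \frac{6}{7}, C = 3.

Classification (C = 3): 2F1 with upper {1, 1}, lower {2}, argument x = \frac{6}{7}. Verdict: the I6 logarithm reduction matches (the logarithm: parameters (1,1;2), x = \frac{6}{7}). Value: \left(-\frac{7}{2}\right) \cdot \ln\left(\frac{1}{7}\right).


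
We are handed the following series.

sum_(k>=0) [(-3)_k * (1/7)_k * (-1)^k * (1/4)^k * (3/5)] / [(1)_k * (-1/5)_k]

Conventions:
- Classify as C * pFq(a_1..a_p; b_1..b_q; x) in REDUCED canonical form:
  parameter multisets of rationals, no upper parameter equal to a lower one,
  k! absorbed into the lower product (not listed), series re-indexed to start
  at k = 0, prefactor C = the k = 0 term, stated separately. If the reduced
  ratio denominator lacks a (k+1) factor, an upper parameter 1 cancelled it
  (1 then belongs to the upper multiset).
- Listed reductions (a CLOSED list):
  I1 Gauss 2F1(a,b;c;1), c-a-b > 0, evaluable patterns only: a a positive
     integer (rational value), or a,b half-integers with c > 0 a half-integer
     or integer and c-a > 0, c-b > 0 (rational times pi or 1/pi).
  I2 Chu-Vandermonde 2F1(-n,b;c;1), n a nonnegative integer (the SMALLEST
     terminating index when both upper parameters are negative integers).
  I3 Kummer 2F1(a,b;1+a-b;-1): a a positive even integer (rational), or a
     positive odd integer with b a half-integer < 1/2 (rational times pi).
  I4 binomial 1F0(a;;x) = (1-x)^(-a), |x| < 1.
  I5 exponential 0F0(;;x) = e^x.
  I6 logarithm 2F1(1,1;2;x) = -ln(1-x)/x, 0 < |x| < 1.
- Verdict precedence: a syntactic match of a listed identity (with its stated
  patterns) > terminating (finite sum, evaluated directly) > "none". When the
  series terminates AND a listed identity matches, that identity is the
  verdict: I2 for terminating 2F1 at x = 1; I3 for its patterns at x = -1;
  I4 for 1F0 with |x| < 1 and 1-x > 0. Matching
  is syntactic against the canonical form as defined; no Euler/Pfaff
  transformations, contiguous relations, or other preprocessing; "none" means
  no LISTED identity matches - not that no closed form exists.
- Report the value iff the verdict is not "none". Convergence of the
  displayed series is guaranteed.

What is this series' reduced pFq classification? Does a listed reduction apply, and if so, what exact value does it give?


Prefactor 3/5, argument -1/4: 2F1 with upper {-3, 1/7} over lower {-1/5}. Verdict: terminating - upper -3 stops the sum at k = 3; the 4 terms are added exactly. Sum: 8363/54880.

The tell: t_0 being 3/5, the (-1)^k factor (prefactor 3/5) folds into the argument's sign.
Term ratio: r(k) = (-1/4) * (k-3) (k+1/7) / [(k-1/5) (k+1)] - rational; roots negated = parameters, x = (-1/4), C = 3/5.


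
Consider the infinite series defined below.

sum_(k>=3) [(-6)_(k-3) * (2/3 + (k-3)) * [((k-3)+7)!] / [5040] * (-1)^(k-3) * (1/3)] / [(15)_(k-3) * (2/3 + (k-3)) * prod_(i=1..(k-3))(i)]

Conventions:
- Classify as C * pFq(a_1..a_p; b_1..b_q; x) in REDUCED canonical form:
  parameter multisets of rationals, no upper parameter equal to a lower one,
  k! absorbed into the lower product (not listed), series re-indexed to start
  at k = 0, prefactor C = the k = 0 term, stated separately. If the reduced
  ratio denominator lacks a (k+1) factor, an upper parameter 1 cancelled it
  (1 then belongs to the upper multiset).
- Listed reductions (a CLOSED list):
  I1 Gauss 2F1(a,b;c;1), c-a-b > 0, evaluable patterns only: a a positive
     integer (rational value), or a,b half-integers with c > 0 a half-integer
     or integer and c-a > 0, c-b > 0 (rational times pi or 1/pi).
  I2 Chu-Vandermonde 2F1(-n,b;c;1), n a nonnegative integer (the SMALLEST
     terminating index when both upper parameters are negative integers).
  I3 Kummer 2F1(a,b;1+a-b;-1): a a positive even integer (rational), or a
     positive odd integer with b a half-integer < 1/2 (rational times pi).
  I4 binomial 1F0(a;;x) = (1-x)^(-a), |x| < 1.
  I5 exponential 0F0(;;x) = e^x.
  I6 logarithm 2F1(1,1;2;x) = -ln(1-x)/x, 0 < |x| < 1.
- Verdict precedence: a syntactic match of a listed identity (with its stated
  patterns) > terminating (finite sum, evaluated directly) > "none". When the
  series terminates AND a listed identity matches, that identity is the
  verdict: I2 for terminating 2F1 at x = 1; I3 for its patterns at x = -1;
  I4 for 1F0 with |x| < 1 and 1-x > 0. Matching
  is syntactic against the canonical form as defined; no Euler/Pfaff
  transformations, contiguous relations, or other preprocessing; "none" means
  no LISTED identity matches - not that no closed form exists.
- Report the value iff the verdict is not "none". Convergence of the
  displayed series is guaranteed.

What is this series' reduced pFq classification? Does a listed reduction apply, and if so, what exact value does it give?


x = -1 here; the reduced form reads 2F1, upper {-6, 8}, lower {15}, C = 1/3. Verdict: Kummer (I3) matches (x = -1; c = 15 equals 1+a-b for upper {-6, 8}: listed pattern). Hence: 143/30.

Structural cue: with t_0 = 1/3, the product of the first k integers (C = 1/3, x = -1) is k!.
Ratio: r(k) = (-1) * (k-6) (k+8) / [(k+15) (k+1)] - poly over poly, x = (-1) from leading terms; C = 1/3 at k = 0.


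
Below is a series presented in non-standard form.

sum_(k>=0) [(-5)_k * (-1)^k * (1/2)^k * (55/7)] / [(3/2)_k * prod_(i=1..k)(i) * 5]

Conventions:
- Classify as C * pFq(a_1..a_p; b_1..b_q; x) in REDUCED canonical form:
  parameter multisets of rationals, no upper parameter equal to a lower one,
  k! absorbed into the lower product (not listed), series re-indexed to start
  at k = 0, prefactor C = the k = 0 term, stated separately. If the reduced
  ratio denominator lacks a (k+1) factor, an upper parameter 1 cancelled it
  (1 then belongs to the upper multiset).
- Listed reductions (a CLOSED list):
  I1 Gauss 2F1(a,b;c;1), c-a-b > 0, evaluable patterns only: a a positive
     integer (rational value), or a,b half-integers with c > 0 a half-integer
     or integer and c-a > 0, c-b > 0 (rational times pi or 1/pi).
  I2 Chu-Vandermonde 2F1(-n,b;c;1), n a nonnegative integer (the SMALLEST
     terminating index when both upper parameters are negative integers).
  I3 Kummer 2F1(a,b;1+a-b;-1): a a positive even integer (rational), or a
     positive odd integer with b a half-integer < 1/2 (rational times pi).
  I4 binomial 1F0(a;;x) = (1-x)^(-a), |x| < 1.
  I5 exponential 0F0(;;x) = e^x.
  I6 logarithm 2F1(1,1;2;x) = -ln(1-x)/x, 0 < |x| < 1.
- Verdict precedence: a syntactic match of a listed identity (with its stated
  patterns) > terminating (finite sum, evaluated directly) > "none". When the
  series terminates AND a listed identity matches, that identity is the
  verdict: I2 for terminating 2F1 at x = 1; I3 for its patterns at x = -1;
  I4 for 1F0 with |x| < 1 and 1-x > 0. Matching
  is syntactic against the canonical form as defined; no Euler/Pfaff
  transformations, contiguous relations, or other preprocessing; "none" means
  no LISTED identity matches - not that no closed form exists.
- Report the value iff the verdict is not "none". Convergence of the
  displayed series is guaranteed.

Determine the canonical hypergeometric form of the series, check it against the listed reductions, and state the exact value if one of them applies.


First insight: from the first term 11/7: the (-1)^k factor (prefactor 11/7) folds into the argument's sign.
Consecutive-term ratio: r(k) = (-1/2) * (k-5) / [(k+3/2) (k+1)] - rational in k, leading ratio (-1/2); with t_0 = 11/7, classification follows.

x = -1/2 here; the reduced form reads 1F1, upper {-5}, lower {3/2}, C = 11/7. Verdict: terminating at k = 5: the factor (-5)_k kills every later term; summing the 6 survivors is exact. Hence: 35696/6615.


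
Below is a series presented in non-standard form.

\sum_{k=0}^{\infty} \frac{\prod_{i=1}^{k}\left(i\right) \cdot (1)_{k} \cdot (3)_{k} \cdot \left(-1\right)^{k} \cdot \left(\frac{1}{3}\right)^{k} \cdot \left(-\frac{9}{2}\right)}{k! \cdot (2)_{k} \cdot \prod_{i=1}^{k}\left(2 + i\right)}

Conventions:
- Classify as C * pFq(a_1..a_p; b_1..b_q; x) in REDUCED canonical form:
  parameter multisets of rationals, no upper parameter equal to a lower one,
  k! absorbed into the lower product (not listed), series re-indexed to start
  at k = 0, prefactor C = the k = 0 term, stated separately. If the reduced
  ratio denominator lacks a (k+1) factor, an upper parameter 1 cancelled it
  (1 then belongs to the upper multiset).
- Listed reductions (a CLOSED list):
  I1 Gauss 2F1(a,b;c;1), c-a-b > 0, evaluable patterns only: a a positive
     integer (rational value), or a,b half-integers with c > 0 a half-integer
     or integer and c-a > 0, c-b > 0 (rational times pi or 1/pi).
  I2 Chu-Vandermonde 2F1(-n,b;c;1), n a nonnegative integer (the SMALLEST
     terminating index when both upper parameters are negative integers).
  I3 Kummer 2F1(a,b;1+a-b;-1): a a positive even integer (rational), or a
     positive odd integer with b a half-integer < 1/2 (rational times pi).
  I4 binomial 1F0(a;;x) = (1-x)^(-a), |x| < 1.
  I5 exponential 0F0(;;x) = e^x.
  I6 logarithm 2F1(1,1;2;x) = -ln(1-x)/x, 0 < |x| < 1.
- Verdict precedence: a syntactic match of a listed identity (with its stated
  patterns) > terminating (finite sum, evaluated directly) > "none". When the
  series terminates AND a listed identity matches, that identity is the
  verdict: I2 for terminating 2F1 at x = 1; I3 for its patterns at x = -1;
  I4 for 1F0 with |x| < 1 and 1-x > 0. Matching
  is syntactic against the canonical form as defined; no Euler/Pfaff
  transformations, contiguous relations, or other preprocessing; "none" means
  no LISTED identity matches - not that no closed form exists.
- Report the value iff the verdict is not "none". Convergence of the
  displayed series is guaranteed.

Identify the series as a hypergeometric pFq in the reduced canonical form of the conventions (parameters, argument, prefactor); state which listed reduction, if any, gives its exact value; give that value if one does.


With C = -\frac{9}{2}: the canonical form is 2F1(1, 1; 2; -\frac{1}{3}). Verdict: the logarithmic series (I6) matches (the logarithm: parameters (1,1;2), x = -\frac{1}{3}). Its exact value is \left(-\frac{27}{2}\right) \cdot \ln\left(\frac{4}{3}\right).

First insight: t_0 being -\frac{9}{2}, the (-1)^k factor (C = -9/2, x = -1/3) folds into the argument's sign.
Consecutive-term ratio: r(k) = -\frac{1}{3} * (k+1) (k+1) / [(k+2) (k+1)] - rational; roots negated = parameters, x = -\frac{1}{3}, C = -\frac{9}{2}.


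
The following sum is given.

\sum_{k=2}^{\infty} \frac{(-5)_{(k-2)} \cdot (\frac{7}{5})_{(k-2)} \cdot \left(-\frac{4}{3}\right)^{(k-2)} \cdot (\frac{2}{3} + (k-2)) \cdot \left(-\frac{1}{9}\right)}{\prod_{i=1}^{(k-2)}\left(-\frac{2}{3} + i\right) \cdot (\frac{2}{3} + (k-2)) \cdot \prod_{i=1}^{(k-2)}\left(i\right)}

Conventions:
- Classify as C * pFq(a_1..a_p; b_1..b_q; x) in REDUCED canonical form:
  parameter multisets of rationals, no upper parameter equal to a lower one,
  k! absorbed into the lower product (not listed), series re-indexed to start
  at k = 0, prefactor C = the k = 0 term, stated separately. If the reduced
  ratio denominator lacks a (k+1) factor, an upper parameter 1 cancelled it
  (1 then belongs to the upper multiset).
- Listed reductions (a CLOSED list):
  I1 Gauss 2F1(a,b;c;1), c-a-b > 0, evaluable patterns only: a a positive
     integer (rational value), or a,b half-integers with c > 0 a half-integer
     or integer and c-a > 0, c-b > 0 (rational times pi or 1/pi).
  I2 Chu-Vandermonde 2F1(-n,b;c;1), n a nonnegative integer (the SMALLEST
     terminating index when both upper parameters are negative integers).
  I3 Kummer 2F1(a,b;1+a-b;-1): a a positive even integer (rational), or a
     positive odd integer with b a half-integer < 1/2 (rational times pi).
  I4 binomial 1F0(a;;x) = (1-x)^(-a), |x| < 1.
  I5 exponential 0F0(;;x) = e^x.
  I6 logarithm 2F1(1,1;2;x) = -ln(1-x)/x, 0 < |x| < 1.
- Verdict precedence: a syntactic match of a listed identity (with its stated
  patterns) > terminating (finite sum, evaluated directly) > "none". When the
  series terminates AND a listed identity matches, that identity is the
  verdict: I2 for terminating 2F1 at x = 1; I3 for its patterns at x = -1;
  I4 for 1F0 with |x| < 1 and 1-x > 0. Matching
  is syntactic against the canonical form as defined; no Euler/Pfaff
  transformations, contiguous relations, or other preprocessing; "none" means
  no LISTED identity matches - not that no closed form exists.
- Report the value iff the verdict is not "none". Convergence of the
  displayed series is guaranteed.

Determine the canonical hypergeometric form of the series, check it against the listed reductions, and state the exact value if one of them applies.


Prefactor -\frac{1}{9}, argument -\frac{4}{3}: 2F1 with upper {-5, \frac{7}{5}} over lower {\frac{1}{3}}. Verdict: terminating - the sum ends at index 5 because -5 is a negative integer; exact evaluation follows. Hence: -\frac{148416353}{1828125}.

Structural cue: x = -\frac{4}{3} and the lower running product (prefactor -1/9) is a rising factorial.
Step ratio: r(k) = -\frac{4}{3} * (k-5) (k+\frac{7}{5}) / [(k+\frac{1}{3}) (k+1)] - rational; roots negated = parameters, x = -\frac{4}{3}, C = -\frac{1}{9}.


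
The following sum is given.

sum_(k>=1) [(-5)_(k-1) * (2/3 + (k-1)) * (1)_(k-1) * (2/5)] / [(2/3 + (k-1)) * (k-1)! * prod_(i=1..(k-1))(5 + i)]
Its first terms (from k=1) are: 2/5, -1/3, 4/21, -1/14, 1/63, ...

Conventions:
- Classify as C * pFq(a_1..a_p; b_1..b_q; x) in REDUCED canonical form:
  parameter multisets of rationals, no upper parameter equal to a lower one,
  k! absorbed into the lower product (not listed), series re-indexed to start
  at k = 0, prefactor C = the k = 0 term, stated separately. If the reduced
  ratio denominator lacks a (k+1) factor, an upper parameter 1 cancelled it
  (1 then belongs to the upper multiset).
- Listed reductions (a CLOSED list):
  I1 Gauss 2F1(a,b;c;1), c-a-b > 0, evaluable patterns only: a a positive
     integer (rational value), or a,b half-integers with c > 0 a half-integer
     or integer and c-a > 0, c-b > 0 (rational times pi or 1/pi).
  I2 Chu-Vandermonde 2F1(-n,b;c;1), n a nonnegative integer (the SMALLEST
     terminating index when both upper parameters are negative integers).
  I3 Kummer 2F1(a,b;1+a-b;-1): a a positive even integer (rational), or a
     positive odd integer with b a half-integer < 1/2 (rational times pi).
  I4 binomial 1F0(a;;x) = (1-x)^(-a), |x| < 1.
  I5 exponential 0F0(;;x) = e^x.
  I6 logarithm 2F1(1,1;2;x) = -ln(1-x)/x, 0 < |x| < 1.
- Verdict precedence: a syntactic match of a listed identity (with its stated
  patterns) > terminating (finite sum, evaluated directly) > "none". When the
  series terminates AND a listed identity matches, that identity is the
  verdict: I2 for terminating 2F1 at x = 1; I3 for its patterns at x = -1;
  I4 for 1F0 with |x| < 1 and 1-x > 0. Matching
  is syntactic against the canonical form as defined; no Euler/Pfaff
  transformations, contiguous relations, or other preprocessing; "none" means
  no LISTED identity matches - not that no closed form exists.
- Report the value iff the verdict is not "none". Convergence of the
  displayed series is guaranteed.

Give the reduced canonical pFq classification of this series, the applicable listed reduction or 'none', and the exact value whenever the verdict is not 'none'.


The tell: t_0 = 2/5 here, and striking the common factor k + 2/3 reduces the term (C = 2/5).
Term ratio: r(k) = 1 * (k-5) (k+1) / [(k+6) (k+1)] - rational in k. x = 1; t_0 = 2/5; negate the roots.

Reduced: x = 1, 2F1, upper = {-5, 1}, lower = {6}, C = 2/5. Verdict at x = 1: Chu-Vandermonde (I2) matches (terminating 2F1 at x = 1 with n = 5, b = 1, c = 6). Value: 1/5.


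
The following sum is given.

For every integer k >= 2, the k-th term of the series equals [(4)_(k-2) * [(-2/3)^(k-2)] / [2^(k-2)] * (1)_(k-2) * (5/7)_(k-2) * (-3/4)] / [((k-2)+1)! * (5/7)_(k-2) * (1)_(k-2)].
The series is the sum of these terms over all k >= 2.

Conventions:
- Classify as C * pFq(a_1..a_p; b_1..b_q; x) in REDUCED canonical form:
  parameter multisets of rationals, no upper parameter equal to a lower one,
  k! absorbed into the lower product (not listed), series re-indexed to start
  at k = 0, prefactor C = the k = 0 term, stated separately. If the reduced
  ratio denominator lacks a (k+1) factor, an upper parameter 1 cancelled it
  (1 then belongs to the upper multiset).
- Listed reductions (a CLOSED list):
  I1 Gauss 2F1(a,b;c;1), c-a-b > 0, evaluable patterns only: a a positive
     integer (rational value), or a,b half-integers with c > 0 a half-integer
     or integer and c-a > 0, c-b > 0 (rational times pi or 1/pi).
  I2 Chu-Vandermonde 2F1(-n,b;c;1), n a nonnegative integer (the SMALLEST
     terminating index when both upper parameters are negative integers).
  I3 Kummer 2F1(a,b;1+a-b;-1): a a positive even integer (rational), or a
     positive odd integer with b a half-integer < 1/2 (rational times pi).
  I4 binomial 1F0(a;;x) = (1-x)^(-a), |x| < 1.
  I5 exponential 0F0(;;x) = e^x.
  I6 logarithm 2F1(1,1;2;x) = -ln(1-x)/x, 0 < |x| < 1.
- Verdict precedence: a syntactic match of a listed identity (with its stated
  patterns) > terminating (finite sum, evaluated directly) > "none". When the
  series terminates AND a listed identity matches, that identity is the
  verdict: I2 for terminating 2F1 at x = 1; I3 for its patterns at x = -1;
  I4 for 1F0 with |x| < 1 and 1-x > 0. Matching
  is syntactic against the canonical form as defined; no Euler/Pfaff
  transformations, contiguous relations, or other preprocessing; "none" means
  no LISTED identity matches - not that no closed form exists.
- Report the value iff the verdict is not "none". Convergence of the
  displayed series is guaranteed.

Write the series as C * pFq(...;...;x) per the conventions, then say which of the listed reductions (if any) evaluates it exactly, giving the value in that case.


Reduced: x = -1/3, 2F1, upper = {1, 4}, lower = {2}, C = -3/4. Verdict: none here - no I1-I6 shape fits x = -1/3 with lower {2}.

Key step: t_0 = -3/4 here, and the denominator's factorial ratio (C = -3/4, x = -1/3) is a lower Pochhammer.
Term ratio: r(k) = (-1/3) * (k+1) (k+4) / [(k+2) (k+1)] - rational; roots negated = parameters, x = (-1/3), C = -3/4.


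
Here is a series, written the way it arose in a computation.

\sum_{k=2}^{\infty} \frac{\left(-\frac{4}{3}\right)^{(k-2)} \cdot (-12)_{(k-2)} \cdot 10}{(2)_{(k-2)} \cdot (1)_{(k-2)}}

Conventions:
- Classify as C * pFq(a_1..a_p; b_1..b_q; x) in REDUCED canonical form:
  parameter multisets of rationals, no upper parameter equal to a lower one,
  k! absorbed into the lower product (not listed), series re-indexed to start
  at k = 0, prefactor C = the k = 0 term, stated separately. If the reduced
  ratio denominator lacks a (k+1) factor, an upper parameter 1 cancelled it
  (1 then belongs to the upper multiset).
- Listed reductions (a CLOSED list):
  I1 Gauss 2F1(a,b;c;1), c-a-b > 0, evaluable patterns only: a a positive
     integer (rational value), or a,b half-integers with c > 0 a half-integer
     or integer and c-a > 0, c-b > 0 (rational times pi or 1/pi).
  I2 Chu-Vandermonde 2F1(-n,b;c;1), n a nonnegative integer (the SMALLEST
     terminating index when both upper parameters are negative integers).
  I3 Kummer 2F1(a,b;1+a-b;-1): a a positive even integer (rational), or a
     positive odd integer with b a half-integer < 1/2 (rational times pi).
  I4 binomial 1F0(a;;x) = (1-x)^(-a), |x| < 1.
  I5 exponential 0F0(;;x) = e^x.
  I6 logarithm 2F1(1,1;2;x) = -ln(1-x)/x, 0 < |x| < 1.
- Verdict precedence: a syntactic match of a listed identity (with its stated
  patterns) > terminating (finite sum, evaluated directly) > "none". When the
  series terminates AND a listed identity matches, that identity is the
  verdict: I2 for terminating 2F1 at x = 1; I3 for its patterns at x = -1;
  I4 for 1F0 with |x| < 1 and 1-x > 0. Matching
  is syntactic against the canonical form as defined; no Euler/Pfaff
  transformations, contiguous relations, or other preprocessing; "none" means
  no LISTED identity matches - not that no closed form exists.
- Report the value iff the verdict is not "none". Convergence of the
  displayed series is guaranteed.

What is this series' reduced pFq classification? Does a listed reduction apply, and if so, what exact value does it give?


Canonical form: C = 10 times 1F1 with upper {-12}, lower {2}, x = -\frac{4}{3}. Verdict: terminating. With -12 upstairs the series is a 13-term polynomial sum; evaluated term by term. Its exact value is \frac{446936229292886}{646346515815}.

Key observation: t_0 being 10, (1)_k (prefactor 10) is k! itself.
Step ratio: r(k) = -\frac{4}{3} * (k-12) / [(k+2) (k+1)] - rational; roots negated = parameters, x = -\frac{4}{3}, C = 10.
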